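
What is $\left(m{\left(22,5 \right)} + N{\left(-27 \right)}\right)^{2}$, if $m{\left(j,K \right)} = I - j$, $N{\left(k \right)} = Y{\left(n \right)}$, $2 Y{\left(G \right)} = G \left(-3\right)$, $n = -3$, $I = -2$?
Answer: $\frac{1521}{4} \approx 380.25$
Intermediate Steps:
$Y{\left(G \right)} = - \frac{3 G}{2}$ ($Y{\left(G \right)} = \frac{G \left(-3\right)}{2} = \frac{\left(-3\right) G}{2} = - \frac{3 G}{2}$)
$N{\left(k \right)} = \frac{9}{2}$ ($N{\left(k \right)} = \left(- \frac{3}{2}\right) \left(-3\right) = \frac{9}{2}$)
$m{\left(j,K \right)} = -2 - j$
$\left(m{\left(22,5 \right)} + N{\left(-27 \right)}\right)^{2} = \left(\left(-2 - 22\right) + \frac{9}{2}\right)^{2} = \left(-24 + \frac{9}{2}\right)^{2} = \left(- \frac{39}{2}\right)^{2} = \frac{1521}{4}$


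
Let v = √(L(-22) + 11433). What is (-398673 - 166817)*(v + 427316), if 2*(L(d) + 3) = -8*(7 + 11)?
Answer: -241642924840 - 1696470*√1262 ≈ -2.4170e+11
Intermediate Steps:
L(d) = -75 (L(d) = -3 + (-8*(7 + 11))/2 = -3 + (-8*18)/2 = -3 + (½)*(-144) = -3 - 72 = -75)
v = 3*√1262 (v = √(-75 + 11433) = √11358 = 3*√1262 ≈ 106.57)
(-398673 - 166817)*(v + 427316) = (-398673 - 166817)*(3*√1262 + 427316) = -565490*(427316 + 3*√1262) = -241642924840 - 1696470*√1262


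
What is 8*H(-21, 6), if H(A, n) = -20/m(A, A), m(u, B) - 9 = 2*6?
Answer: -160/21 ≈ -7.6190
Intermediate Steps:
m(u, B) = 21 (m(u, B) = 9 + 2*6 = 9 + 12 = 21)
H(A, n) = -20/21
8*H(-21, 6) = 8*(-20/21) = -160/21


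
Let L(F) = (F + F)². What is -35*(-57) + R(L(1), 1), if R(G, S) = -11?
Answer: 1984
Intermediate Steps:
L(F) = 4*F² (L(F) = (2*F)² = 4*F²)
-35*(-57) + R(L(1), 1) = -35*(-57) - 11 = 1995 - 11 = 1984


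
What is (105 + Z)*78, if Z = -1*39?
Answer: 5148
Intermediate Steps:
Z = -39
(105 + Z)*78 = (105 - 39)*78 = 66*78 = 5148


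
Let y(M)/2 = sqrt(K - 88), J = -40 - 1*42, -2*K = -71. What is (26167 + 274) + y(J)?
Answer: 26441 + I*sqrt(210) ≈ 26441.0 + 14.491*I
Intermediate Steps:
K = 71/2 (K = -1/2*(-71) = 71/2 ≈ 35.500)
J = -82 (J = -40 - 42 = -82)
y(M) = I*sqrt(210) (y(M) = 2*sqrt(71/2 - 88) = 2*sqrt(-105/2) = 2*(I*sqrt(210)/2) = I*sqrt(210))
(26167 + 274) + y(J) = (26167 + 274) + I*sqrt(210) = 26441 + I*sqrt(210)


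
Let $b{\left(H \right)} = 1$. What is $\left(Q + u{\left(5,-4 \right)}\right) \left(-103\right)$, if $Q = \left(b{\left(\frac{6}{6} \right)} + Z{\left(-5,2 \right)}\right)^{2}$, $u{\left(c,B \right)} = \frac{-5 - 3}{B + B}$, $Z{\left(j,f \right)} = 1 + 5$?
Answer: $-5150$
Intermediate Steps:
$Z{\left(j,f \right)} = 6$
$u{\left(c,B \right)} = - \frac{4}{B}$ ($u{\left(c,B \right)} = - \frac{8}{2 B} = - 8 \frac{1}{2 B} = - \frac{4}{B}$)
$Q = 49$ ($Q = \left(1 + 6\right)^{2} = 7^{2} = 49$)
$\left(Q + u{\left(5,-4 \right)}\right) \left(-103\right) = \left(49 - \frac{4}{-4}\right) \left(-103\right) = \left(49 - -1\right) \left(-103\right) = \left(49 + 1\right) \left(-103\right) = 50 \left(-103\right) = -5150$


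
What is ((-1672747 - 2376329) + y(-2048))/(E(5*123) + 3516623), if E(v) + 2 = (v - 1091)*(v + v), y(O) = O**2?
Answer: 145228/2931141 ≈ 0.049547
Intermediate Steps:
E(v) = -2 + 2*v*(-1091 + v) (E(v) = -2 + (v - 1091)*(v + v) = -2 + (-1091 + v)*(2*v) = -2 + 2*v*(-1091 + v))
((-1672747 - 2376329) + y(-2048))/(E(5*123) + 3516623) = ((-1672747 - 2376329) + (-2048)**2)/((-2 - 10910*123 + 2*(5*123)**2) + 3516623) = (-4049076 + 4194304)/((-2 - 2182*615 + 2*615**2) + 3516623) = 145228/((-2 - 1341930 + 2*378225) + 3516623) = 145228/((-2 - 1341930 + 756450) + 3516623) = 145228/(-585482 + 3516623) = 145228/2931141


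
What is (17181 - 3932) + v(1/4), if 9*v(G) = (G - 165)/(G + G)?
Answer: 237823/18 ≈ 13212.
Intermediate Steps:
v(G) = (-165 + G)/(18*G) (v(G) = ((G - 165)/(G + G))/9 = ((-165 + G)/((2*G)))/9 = ((-165 + G)*(1/(2*G)))/9 = ((-165 + G)/(2*G))/9 = (-165 + G)/(18*G))
(17181 - 3932) + v(1/4) = (17181 - 3932) + (-165 + 1/4)/(18*(1/4)) = 13249 + (-165 + 1/4)/(18*(1/4)) = 13249 + (1/18)*4*(-659/4) = 13249 - 659/18 = 237823/18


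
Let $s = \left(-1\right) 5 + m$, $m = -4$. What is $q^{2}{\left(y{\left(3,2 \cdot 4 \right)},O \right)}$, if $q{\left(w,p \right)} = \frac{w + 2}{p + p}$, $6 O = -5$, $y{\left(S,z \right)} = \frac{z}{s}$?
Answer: $\frac{4}{9} \approx 0.44444$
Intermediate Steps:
$s = -9$ ($s = \left(-1\right) 5 - 4 = -5 - 4 = -9$)
$y{\left(S,z \right)} = - \frac{z}{9}$ ($y{\left(S,z \right)} = \frac{z}{-9} = z \left(- \frac{1}{9}\right) = - \frac{z}{9}$)
$O = - \frac{5}{6}$ ($O = \frac{1}{6} \left(-5\right) = - \frac{5}{6} \approx -0.83333$)
$q{\left(w,p \right)} = \frac{2 + w}{2 p}$
$q^{2}{\left(y{\left(3,2 \cdot 4 \right)},O \right)} = \left(\frac{2 - \frac{2 \cdot 4}{9}}{2 \left(- \frac{5}{6}\right)}\right)^{2} = \left(\frac{1}{2} \left(- \frac{6}{5}\right) \left(2 - \frac{8}{9}\right)\right)^{2} = \left(\frac{1}{2} \left(- \frac{6}{5}\right) \frac{10}{9}\right)^{2} = \left(- \frac{2}{3}\right)^{2} = \frac{4}{9}$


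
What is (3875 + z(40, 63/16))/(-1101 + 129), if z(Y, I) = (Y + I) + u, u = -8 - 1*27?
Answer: -62143/15552 ≈ -3.9958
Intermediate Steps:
u = -35 (u = -8 - 27 = -35)
z(Y, I) = -35 + I + Y (z(Y, I) = (Y + I) - 35 = (I + Y) - 35 = -35 + I + Y)
(3875 + z(40, 63/16))/(-1101 + 129) = (3875 + (-35 + 63/16 + 40))/(-1101 + 129) = (3875 + (-35 + 63*(1/16) + 40))/(-972) = (3875 + (-35 + 63/16 + 40))*(-1/972) = (3875 + 143/16)*(-1/972) = (62143/16)*(-1/972) = -62143/15552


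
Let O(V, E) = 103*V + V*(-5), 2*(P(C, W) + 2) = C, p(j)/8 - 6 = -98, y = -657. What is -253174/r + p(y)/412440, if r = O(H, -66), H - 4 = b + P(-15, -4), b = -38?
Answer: 207174498/3488555 ≈ 59.387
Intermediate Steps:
p(j) = -736 (p(j) = 48 + 8*(-98) = 48 - 784 = -736)
P(C, W) = -2 + C/2
H = -87/2 (H = 4 + (-38 + (-2 + (½)*(-15))) = 4 + (-38 + (-2 - 15/2)) = 4 + (-38 - 19/2) = 4 - 95/2 = -87/2 ≈ -43.500)
O(V, E) = 98*V (O(V, E) = 103*V - 5*V = 98*V)
r = -4263 (r = 98*(-87/2) = -4263)
-253174/r + p(y)/412440 = -253174/(-4263) - 736/412440 = -253174*(-1/4263) - 736*1/412440 = 253174/4263 - 92/51555 = 207174498/3488555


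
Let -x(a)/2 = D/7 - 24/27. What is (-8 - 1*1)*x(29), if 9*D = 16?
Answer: -80/7 ≈ -11.429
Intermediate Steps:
D = 16/9 (D = (1/9)*16 = 16/9 ≈ 1.7778)
x(a) = 80/63 (x(a) = -2*((16/9)/7 - 24/27) = -2*((16/9)*(1/7) - 24*1/27) = -2*(16/63 - 8/9) = -2*(-40/63) = 80/63)
(-8 - 1*1)*x(29) = (-8 - 1*1)*(80/63) = (-8 - 1)*(80/63) = -9*80/63 = -80/7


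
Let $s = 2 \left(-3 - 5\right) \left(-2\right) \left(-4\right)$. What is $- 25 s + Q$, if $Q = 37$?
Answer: $3237$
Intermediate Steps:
$s = -128$ ($s = 2 \left(-8\right) \left(-2\right) \left(-4\right) = \left(-16\right) \left(-2\right) \left(-4\right) = 32 \left(-4\right) = -128$)
$- 25 s + Q = \left(-25\right) \left(-128\right) + 37 = 3200 + 37 = 3237$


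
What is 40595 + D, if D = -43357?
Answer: -2762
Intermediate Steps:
40595 + D = 40595 - 43357 = -2762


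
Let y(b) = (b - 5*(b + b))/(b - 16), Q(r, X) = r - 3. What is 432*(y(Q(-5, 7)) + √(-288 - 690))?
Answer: -1296 + 432*I*√978 ≈ -1296.0 + 13510.0*I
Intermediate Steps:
Q(r, X) = -3 + r
y(b) = -9*b/(-16 + b) (y(b) = (b - 10*b)/(-16 + b) = (-9*b)/(-16 + b) = -9*b/(-16 + b))
432*(y(Q(-5, 7)) + √(-288 - 690)) = 432*(-9*(-3 - 5)/(-16 + (-3 - 5)) + √(-288 - 690)) = 432*(-9*(-8)/(-16 - 8) + √(-978)) = 432*(-9*(-8)/(-24) + I*√978) = 432*(-9*(-8)*(-1/24) + I*√978) = 432*(-3 + I*√978) = -1296 + 432*I*√978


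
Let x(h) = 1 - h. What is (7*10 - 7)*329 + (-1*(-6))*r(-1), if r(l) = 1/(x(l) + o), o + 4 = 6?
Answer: 41457/2 ≈ 20729.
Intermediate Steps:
o = 2 (o = -4 + 6 = 2)
r(l) = 1/(3 - l) (r(l) = 1/((1 - l) + 2) = 1/(3 - l))
(7*10 - 7)*329 + (-1*(-6))*r(-1) = (7*10 - 7)*329 + (-1*(-6))*(-1/(-3 - 1)) = (70 - 7)*329 + 6*(-1/(-4)) = 63*329 + 6*(-1*(-¼)) = 20727 + 6*(¼) = 20727 + 3/2 = 41457/2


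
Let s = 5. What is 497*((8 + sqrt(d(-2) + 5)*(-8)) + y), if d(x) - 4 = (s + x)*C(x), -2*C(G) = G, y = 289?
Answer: 147609 - 7952*sqrt(3) ≈ 1.3384e+5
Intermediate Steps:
C(G) = -G/2
d(x) = 4 - x*(5 + x)/2 (d(x) = 4 + (5 + x)*(-x/2) = 4 - x*(5 + x)/2)
497*((8 + sqrt(d(-2) + 5)*(-8)) + y) = 497*((8 + sqrt((4 - 5/2*(-2) - 1/2*(-2)**2) + 5)*(-8)) + 289) = 497*((8 + sqrt((4 + 5 - 1/2*4) + 5)*(-8)) + 289) = 497*((8 + sqrt((4 + 5 - 2) + 5)*(-8)) + 289) = 497*((8 + sqrt(7 + 5)*(-8)) + 289) = 497*((8 + sqrt(12)*(-8)) + 289) = 497*((8 + (2*sqrt(3))*(-8)) + 289) = 497*((8 - 16*sqrt(3)) + 289) = 497*(297 - 16*sqrt(3)) = 147609 - 7952*sqrt(3)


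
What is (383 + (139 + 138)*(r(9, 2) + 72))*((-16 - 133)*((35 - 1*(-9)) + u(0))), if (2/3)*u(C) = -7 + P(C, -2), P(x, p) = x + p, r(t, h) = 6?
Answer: -199858021/2 ≈ -9.9929e+7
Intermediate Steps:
P(x, p) = p + x
u(C) = -27/2 + 3*C/2 (u(C) = 3*(-7 + (-2 + C))/2 = 3*(-9 + C)/2 = -27/2 + 3*C/2)
(383 + (139 + 138)*(r(9, 2) + 72))*((-16 - 133)*((35 - 1*(-9)) + u(0))) = (383 + (139 + 138)*(6 + 72))*((-16 - 133)*((35 - 1*(-9)) + (-27/2 + (3/2)*0))) = (383 + 277*78)*(-149*((35 + 9) + (-27/2 + 0))) = (383 + 21606)*(-149*(44 - 27/2)) = 21989*(-149*61/2) = 21989*(-9089/2) = -199858021/2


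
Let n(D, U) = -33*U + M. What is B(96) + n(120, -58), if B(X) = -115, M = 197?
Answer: 1996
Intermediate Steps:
n(D, U) = 197 - 33*U (n(D, U) = -33*U + 197 = 197 - 33*U)
B(96) + n(120, -58) = -115 + (197 - 33*(-58)) = -115 + (197 + 1914) = -115 + 2111 = 1996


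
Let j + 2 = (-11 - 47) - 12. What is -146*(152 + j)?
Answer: -11680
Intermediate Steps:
j = -72 (j = -2 + ((-11 - 47) - 12) = -2 + (-58 - 12) = -2 - 70 = -72)
-146*(152 + j) = -146*(152 - 72) = -146*80 = -11680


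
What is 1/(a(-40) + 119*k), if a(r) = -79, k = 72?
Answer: 1/8489 ≈ 0.00011780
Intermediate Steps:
1/(a(-40) + 119*k) = 1/(-79 + 119*72) = 1/(-79 + 8568) = 1/8489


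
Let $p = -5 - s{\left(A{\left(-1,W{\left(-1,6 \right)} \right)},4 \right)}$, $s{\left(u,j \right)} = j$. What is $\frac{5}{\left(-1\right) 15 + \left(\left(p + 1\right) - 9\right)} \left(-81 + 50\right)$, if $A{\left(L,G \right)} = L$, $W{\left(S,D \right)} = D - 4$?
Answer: $\frac{155}{32} \approx 4.8438$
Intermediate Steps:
$W{\left(S,D \right)} = -4 + D$
$p = -9$ ($p = -5 - 4 = -9$)
$\frac{5}{\left(-1\right) 15 + \left(\left(p + 1\right) - 9\right)} \left(-81 + 50\right) = \frac{5}{\left(-1\right) 15 + \left(\left(-9 + 1\right) - 9\right)} \left(-81 + 50\right) = \frac{5}{-15 - 17} \left(-31\right) = \frac{5}{-32} \left(-31\right) = 5 \left(- \frac{1}{32}\right) \left(-31\right) = \left(- \frac{5}{32}\right) \left(-31\right) = \frac{155}{32}$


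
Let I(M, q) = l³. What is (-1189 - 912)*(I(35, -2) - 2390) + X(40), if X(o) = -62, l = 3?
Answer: 4964601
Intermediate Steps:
I(M, q) = 27 (I(M, q) = 3³ = 27)
(-1189 - 912)*(I(35, -2) - 2390) + X(40) = (-1189 - 912)*(27 - 2390) - 62 = -2101*(-2363) - 62 = 4964663 - 62 = 4964601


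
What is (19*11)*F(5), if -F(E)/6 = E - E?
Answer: 0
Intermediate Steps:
F(E) = 0 (F(E) = -6*(E - E) = -6*0 = 0)
(19*11)*F(5) = (19*11)*0 = 209*0 = 0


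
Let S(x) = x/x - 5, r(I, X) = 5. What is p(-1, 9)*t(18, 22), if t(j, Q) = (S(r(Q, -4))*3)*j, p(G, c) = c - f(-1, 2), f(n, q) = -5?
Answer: -3024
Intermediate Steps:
S(x) = -4 (S(x) = 1 - 5 = -4)
p(G, c) = 5 + c (p(G, c) = c - 1*(-5) = c + 5 = 5 + c)
t(j, Q) = -12*j (t(j, Q) = (-4*3)*j = -12*j)
p(-1, 9)*t(18, 22) = (5 + 9)*(-12*18) = 14*(-216) = -3024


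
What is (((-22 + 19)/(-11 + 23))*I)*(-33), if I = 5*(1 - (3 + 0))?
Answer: -165/2 ≈ -82.500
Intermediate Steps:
I = -10 (I = 5*(1 - 1*3) = 5*(1 - 3) = 5*(-2) = -10)
(((-22 + 19)/(-11 + 23))*I)*(-33) = (((-22 + 19)/(-11 + 23))*(-10))*(-33) = (-3/12*(-10))*(-33) = (-3*1/12*(-10))*(-33) = -1/4*(-10)*(-33) = (5/2)*(-33) = -165/2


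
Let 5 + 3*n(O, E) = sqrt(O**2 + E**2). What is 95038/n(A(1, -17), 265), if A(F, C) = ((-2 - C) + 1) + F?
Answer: 1425570/70489 + 285114*sqrt(70514)/70489 ≈ 1094.3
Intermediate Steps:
A(F, C) = -1 + F - C (A(F, C) = (-1 - C) + F = -1 + F - C)
n(O, E) = -5/3 + sqrt(E**2 + O**2)/3 (n(O, E) = -5/3 + sqrt(O**2 + E**2)/3 = -5/3 + sqrt(E**2 + O**2)/3)
95038/n(A(1, -17), 265) = 95038/(-5/3 + sqrt(265**2 + (-1 + 1 - 1*(-17))**2)/3) = 95038/(-5/3 + sqrt(70225 + (-1 + 1 + 17)**2)/3) = 95038/(-5/3 + sqrt(70225 + 17**2)/3) = 95038/(-5/3 + sqrt(70225 + 289)/3) = 95038/(-5/3 + sqrt(70514)/3)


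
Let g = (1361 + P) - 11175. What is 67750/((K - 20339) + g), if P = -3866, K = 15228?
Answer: -67750/18791 ≈ -3.6054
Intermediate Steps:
g = -13680 (g = (1361 - 3866) - 11175 = -2505 - 11175 = -13680)
67750/((K - 20339) + g) = 67750/((15228 - 20339) - 13680) = 67750/(-5111 - 13680) = 67750/(-18791) = 67750*(-1/18791) = -67750/18791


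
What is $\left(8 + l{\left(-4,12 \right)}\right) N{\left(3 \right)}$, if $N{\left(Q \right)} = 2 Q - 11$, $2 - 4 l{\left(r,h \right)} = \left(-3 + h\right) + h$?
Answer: $- \frac{65}{4} \approx -16.25$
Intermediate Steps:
$l{\left(r,h \right)} = \frac{5}{4} - \frac{h}{2}$ ($l{\left(r,h \right)} = \frac{1}{2} - \frac{\left(-3 + h\right) + h}{4} = \frac{1}{2} - \frac{-3 + 2 h}{4} = \frac{1}{2} - \left(- \frac{3}{4} + \frac{h}{2}\right) = \frac{5}{4} - \frac{h}{2}$)
$N{\left(Q \right)} = -11 + 2 Q$
$\left(8 + l{\left(-4,12 \right)}\right) N{\left(3 \right)} = \left(8 + \left(\frac{5}{4} - 6\right)\right) \left(-11 + 2 \cdot 3\right) = \left(8 + \left(\frac{5}{4} - 6\right)\right) \left(-11 + 6\right) = \left(8 - \frac{19}{4}\right) \left(-5\right) = \frac{13}{4} \left(-5\right) = - \frac{65}{4}$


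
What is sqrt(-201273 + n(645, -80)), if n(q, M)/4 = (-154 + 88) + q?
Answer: I*sqrt(198957) ≈ 446.05*I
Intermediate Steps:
n(q, M) = -264 + 4*q (n(q, M) = 4*((-154 + 88) + q) = 4*(-66 + q) = -264 + 4*q)
sqrt(-201273 + n(645, -80)) = sqrt(-201273 + (-264 + 4*645)) = sqrt(-201273 + (-264 + 2580)) = sqrt(-201273 + 2316) = sqrt(-198957) = I*sqrt(198957)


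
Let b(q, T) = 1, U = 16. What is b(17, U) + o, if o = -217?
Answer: -216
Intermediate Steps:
b(17, U) + o = 1 - 217 = -216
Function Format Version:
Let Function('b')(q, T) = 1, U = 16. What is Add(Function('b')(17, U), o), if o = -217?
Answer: -216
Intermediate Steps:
Add(Function('b')(17, U), o) = Add(1, -217) = -216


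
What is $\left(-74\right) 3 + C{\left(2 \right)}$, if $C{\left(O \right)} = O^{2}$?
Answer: $-218$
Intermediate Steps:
$\left(-74\right) 3 + C{\left(2 \right)} = \left(-74\right) 3 + 2^{2} = -222 + 4 = -218$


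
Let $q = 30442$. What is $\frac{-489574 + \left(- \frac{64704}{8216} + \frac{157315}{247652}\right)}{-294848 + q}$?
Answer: $\frac{124519409161567}{67248652929224} \approx 1.8516$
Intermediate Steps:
$\frac{-489574 + \left(- \frac{64704}{8216} + \frac{157315}{247652}\right)}{-294848 + q} = \frac{-489574 + \left(- \frac{64704}{8216} + \frac{157315}{247652}\right)}{-294848 + 30442} = \frac{-489574 + \left(\left(-64704\right) \frac{1}{8216} + 157315 \cdot \frac{1}{247652}\right)}{-264406} = \left(-489574 + \left(- \frac{8088}{1027} + \frac{157315}{247652}\right)\right) \left(- \frac{1}{264406}\right) = \left(-489574 - \frac{1841446871}{254338604}\right) \left(- \frac{1}{264406}\right) = \left(- \frac{124519409161567}{254338604}\right) \left(- \frac{1}{264406}\right) = \frac{124519409161567}{67248652929224}$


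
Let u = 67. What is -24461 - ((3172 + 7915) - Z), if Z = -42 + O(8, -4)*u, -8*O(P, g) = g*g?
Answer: -35724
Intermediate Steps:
O(P, g) = -g²/8 (O(P, g) = -g*g/8 = -g²/8)
Z = -176 (Z = -42 - ⅛*(-4)²*67 = -42 - ⅛*16*67 = -42 - 2*67 = -42 - 134 = -176)
-24461 - ((3172 + 7915) - Z) = -24461 - ((3172 + 7915) - 1*(-176)) = -24461 - (11087 + 176) = -24461 - 1*11263 = -24461 - 11263 = -35724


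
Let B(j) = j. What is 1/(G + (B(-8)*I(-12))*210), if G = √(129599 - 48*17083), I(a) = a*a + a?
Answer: -44352/9835637597 - I*√690385/49178187985 ≈ -4.5093e-6 - 1.6896e-8*I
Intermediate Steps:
I(a) = a + a² (I(a) = a² + a = a + a²)
G = I*√690385 (G = √(129599 - 819984) = √(-690385) = I*√690385 ≈ 830.89*I)
1/(G + (B(-8)*I(-12))*210) = 1/(I*√690385 - (-96)*(1 - 12)*210) = 1/(I*√690385 - (-96)*(-11)*210) = 1/(I*√690385 - 8*132*210) = 1/(I*√690385 - 1056*210) = 1/(I*√690385 - 221760) = 1/(-221760 + I*√690385)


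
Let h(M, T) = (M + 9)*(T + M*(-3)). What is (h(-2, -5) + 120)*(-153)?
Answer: -19431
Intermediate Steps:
h(M, T) = (9 + M)*(T - 3*M)
(h(-2, -5) + 120)*(-153) = ((-27*(-2) - 3*(-2)² + 9*(-5) - 2*(-5)) + 120)*(-153) = ((54 - 3*4 - 45 + 10) + 120)*(-153) = ((54 - 12 - 45 + 10) + 120)*(-153) = (7 + 120)*(-153) = 127*(-153) = -19431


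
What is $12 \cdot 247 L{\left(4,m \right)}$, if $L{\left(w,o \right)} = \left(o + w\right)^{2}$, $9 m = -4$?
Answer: $\frac{1011712}{27} \approx 37471.0$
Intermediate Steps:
$m = - \frac{4}{9}$ ($m = \frac{1}{9} \left(-4\right) = - \frac{4}{9} \approx -0.44444$)
$12 \cdot 247 L{\left(4,m \right)} = 12 \cdot 247 \left(- \frac{4}{9} + 4\right)^{2} = 12 \cdot 247 \left(\frac{32}{9}\right)^{2} = 12 \cdot 247 \cdot \frac{1024}{81} = 12 \cdot \frac{252928}{81} = \frac{1011712}{27}$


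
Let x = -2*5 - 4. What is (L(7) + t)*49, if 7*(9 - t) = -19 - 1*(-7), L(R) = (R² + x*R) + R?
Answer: -1533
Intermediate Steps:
x = -14 (x = -10 - 4 = -14)
L(R) = R² - 13*R (L(R) = (R² - 14*R) + R = R² - 13*R)
t = 75/7 (t = 9 - (-19 - 1*(-7))/7 = 9 - (-19 + 7)/7 = 9 - ⅐*(-12) = 9 + 12/7 = 75/7 ≈ 10.714)
(L(7) + t)*49 = (7*(-13 + 7) + 75/7)*49 = (7*(-6) + 75/7)*49 = (-42 + 75/7)*49 = -219/7*49 = -1533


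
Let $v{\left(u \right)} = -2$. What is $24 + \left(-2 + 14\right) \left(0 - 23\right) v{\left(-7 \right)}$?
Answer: $576$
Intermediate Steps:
$24 + \left(-2 + 14\right) \left(0 - 23\right) v{\left(-7 \right)} = 24 + \left(-2 + 14\right) \left(0 - 23\right) \left(-2\right) = 24 + 12 \left(-23\right) \left(-2\right) = 24 - -552 = 24 + 552 = 576$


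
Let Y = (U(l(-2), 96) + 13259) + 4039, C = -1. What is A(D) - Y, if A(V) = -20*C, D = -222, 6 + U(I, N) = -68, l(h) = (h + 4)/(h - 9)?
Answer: -17204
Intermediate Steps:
l(h) = (4 + h)/(-9 + h)
U(I, N) = -74 (U(I, N) = -6 - 68 = -74)
A(V) = 20 (A(V) = -20*(-1) = 20)
Y = 17224 (Y = (-74 + 13259) + 4039 = 13185 + 4039 = 17224)
A(D) - Y = 20 - 1*17224 = 20 - 17224 = -17204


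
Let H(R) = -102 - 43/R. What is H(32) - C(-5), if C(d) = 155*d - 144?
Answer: 26101/32 ≈ 815.66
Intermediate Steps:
H(R) = -102 - 43/R
C(d) = -144 + 155*d
H(32) - C(-5) = (-102 - 43/32) - (-144 + 155*(-5)) = (-102 - 43*1/32) - (-144 - 775) = (-102 - 43/32) - 1*(-919) = -3307/32 + 919 = 26101/32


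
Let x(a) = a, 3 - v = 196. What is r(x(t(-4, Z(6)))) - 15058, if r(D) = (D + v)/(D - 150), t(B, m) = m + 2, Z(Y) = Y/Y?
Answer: -2213336/147 ≈ -15057.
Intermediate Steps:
Z(Y) = 1
v = -193 (v = 3 - 1*196 = 3 - 196 = -193)
t(B, m) = 2 + m
r(D) = (-193 + D)/(-150 + D) (r(D) = (D - 193)/(D - 150) = (-193 + D)/(-150 + D))
r(x(t(-4, Z(6)))) - 15058 = (-193 + (2 + 1))/(-150 + (2 + 1)) - 15058 = (-193 + 3)/(-150 + 3) - 15058 = -190/(-147) - 15058 = -1/147*(-190) - 15058 = 190/147 - 15058 = -2213336/147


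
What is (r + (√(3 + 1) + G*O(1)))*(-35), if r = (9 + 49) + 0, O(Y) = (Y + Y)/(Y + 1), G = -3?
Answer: -1995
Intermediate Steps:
O(Y) = 2*Y/(1 + Y) (O(Y) = (2*Y)/(1 + Y) = 2*Y/(1 + Y))
r = 58 (r = 58 + 0 = 58)
(r + (√(3 + 1) + G*O(1)))*(-35) = (58 + (√(3 + 1) - 6/(1 + 1)))*(-35) = (58 + (√4 - 6/2))*(-35) = (58 + (2 - 6/2))*(-35) = (58 + (2 - 3*1))*(-35) = (58 + (2 - 3))*(-35) = (58 - 1)*(-35) = 57*(-35) = -1995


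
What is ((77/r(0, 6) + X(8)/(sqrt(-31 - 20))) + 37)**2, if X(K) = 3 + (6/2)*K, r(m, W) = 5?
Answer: 1160873/425 - 4716*I*sqrt(51)/85 ≈ 2731.5 - 396.22*I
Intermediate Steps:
X(K) = 3 + 3*K (X(K) = 3 + (6*(1/2))*K = 3 + 3*K)
((77/r(0, 6) + X(8)/(sqrt(-31 - 20))) + 37)**2 = ((77/5 + (3 + 3*8)/(sqrt(-31 - 20))) + 37)**2 = ((77*(1/5) + (3 + 24)/(sqrt(-51))) + 37)**2 = ((77/5 + 27/((I*sqrt(51)))) + 37)**2 = ((77/5 + 27*(-I*sqrt(51)/51)) + 37)**2 = ((77/5 - 9*I*sqrt(51)/17) + 37)**2 = (262/5 - 9*I*sqrt(51)/17)**2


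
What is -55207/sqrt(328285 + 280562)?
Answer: -55207*sqrt(608847)/608847 ≈ -70.752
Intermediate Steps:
-55207/sqrt(328285 + 280562) = -55207*sqrt(608847)/608847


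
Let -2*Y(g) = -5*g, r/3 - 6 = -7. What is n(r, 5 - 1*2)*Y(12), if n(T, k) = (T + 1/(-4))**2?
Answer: 2535/8 ≈ 316.88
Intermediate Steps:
r = -3 (r = 18 + 3*(-7) = 18 - 21 = -3)
n(T, k) = (-1/4 + T)**2 (n(T, k) = (T - 1/4)**2 = (-1/4 + T)**2)
Y(g) = 5*g/2 (Y(g) = -(-5)*g/2 = 5*g/2)
n(r, 5 - 1*2)*Y(12) = ((-1 + 4*(-3))**2/16)*((5/2)*12) = ((-1 - 12)**2/16)*30 = ((1/16)*(-13)**2)*30 = ((1/16)*169)*30 = (169/16)*30 = 2535/8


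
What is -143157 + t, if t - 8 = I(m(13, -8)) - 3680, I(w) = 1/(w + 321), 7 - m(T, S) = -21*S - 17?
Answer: -25988732/177 ≈ -1.4683e+5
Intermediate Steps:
m(T, S) = 24 + 21*S (m(T, S) = 7 - (-21*S - 17) = 7 - (-17 - 21*S) = 7 + (17 + 21*S) = 24 + 21*S)
I(w) = 1/(321 + w)
t = -649943/177 (t = 8 + (1/(321 + (24 + 21*(-8))) - 3680) = 8 + (1/(321 + (24 - 168)) - 3680) = 8 + (1/(321 - 144) - 3680) = 8 + (1/177 - 3680) = 8 - 651359/177 = -649943/177 ≈ -3672.0)
-143157 + t = -143157 - 649943/177 = -25988732/177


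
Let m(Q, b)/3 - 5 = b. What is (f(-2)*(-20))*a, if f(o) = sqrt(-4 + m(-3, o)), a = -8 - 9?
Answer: 340*sqrt(5) ≈ 760.26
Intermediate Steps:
m(Q, b) = 15 + 3*b
a = -17
f(o) = sqrt(11 + 3*o) (f(o) = sqrt(-4 + (15 + 3*o)) = sqrt(11 + 3*o))
(f(-2)*(-20))*a = (sqrt(11 + 3*(-2))*(-20))*(-17) = (sqrt(11 - 6)*(-20))*(-17) = (sqrt(5)*(-20))*(-17) = -20*sqrt(5)*(-17) = 340*sqrt(5)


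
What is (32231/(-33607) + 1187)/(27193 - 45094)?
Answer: -13286426/200532969 ≈ -0.066256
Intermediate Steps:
(32231/(-33607) + 1187)/(27193 - 45094) = (32231*(-1/33607) + 1187)/(-17901) = (-32231/33607 + 1187)*(-1/17901) = (39859278/33607)*(-1/17901) = -13286426/200532969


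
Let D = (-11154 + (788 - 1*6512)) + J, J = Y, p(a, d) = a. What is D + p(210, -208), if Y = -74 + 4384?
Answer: -12358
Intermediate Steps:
Y = 4310
J = 4310
D = -12568 (D = (-11154 + (788 - 1*6512)) + 4310 = (-11154 + (788 - 6512)) + 4310 = (-11154 - 5724) + 4310 = -16878 + 4310 = -12568)
D + p(210, -208) = -12568 + 210 = -12358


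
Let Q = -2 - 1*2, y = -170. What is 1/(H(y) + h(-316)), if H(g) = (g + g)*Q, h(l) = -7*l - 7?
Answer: 1/3565 ≈ 0.00028051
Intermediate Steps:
h(l) = -7 - 7*l
Q = -4 (Q = -2 - 2 = -4)
H(g) = -8*g (H(g) = (g + g)*(-4) = (2*g)*(-4) = -8*g)
1/(H(y) + h(-316)) = 1/(-8*(-170) + (-7 - 7*(-316))) = 1/(1360 + (-7 + 2212)) = 1/(1360 + 2205) = 1/3565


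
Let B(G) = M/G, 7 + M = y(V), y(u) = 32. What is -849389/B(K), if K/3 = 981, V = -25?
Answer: -2499751827/25 ≈ -9.9990e+7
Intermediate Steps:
K = 2943 (K = 3*981 = 2943)
M = 25 (M = -7 + 32 = 25)
B(G) = 25/G
-849389/B(K) = -849389/(25/2943) = -849389/(25*(1/2943)) = -849389/25/2943 = -849389*2943/25 = -2499751827/25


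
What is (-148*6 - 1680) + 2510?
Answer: -58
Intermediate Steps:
(-148*6 - 1680) + 2510 = (-888 - 1680) + 2510 = -2568 + 2510 = -58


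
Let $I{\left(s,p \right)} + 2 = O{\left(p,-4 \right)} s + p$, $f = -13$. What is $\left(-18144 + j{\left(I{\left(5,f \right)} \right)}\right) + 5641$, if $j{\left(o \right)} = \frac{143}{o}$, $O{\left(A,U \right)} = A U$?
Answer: $- \frac{3063092}{245} \approx -12502.0$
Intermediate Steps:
$I{\left(s,p \right)} = -2 + p - 4 p s$ ($I{\left(s,p \right)} = -2 + \left(p \left(-4\right) s + p\right) = -2 + \left(- 4 p s + p\right) = -2 - \left(- p + 4 p s\right) = -2 + p - 4 p s$)
$\left(-18144 + j{\left(I{\left(5,f \right)} \right)}\right) + 5641 = \left(-18144 + \frac{143}{-2 - 13 - \left(-52\right) 5}\right) + 5641 = \left(-18144 + \frac{143}{-2 - 13 + 260}\right) + 5641 = \left(-18144 + \frac{143}{245}\right) + 5641 = - \frac{4445137}{245} + 5641 = - \frac{3063092}{245}$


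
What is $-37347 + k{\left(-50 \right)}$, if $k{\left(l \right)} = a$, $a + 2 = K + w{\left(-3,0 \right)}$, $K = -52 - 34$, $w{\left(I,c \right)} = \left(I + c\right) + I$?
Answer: $-37441$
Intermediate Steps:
$w{\left(I,c \right)} = c + 2 I$
$K = -86$ ($K = -52 - 34 = -86$)
$a = -94$ ($a = -2 + \left(-86 + \left(0 + 2 \left(-3\right)\right)\right) = -2 + \left(-86 + \left(0 - 6\right)\right) = -2 - 92 = -94$)
$k{\left(l \right)} = -94$
$-37347 + k{\left(-50 \right)} = -37347 - 94 = -37441$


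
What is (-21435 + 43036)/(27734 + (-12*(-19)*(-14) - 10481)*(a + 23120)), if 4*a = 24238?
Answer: -43202/797887139 ≈ -5.4146e-5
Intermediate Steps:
a = 12119/2 (a = (1/4)*24238 = 12119/2 ≈ 6059.5)
(-21435 + 43036)/(27734 + (-12*(-19)*(-14) - 10481)*(a + 23120)) = (-21435 + 43036)/(27734 + (-12*(-19)*(-14) - 10481)*(12119/2 + 23120)) = 21601/(27734 + (228*(-14) - 10481)*(58359/2)) = 21601/(27734 + (-3192 - 10481)*(58359/2)) = 21601/(27734 - 13673*58359/2) = 21601/(27734 - 797942607/2) = 21601/(-797887139/2) = 21601*(-2/797887139) = -43202/797887139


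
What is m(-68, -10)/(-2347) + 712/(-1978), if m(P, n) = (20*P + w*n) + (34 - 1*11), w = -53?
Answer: -37409/2321183 ≈ -0.016116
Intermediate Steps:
m(P, n) = 23 - 53*n + 20*P (m(P, n) = (20*P - 53*n) + (34 - 1*11) = (-53*n + 20*P) + (34 - 11) = (-53*n + 20*P) + 23 = 23 - 53*n + 20*P)
m(-68, -10)/(-2347) + 712/(-1978) = (23 - 53*(-10) + 20*(-68))/(-2347) + 712/(-1978) = (23 + 530 - 1360)*(-1/2347) + 712*(-1/1978) = -807*(-1/2347) - 356/989 = 807/2347 - 356/989 = -37409/2321183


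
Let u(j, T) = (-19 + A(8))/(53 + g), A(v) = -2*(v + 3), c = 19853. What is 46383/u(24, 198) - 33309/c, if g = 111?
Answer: -3683400105/19853 ≈ -1.8553e+5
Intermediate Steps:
A(v) = -6 - 2*v (A(v) = -2*(3 + v) = -6 - 2*v)
u(j, T) = -¼ (u(j, T) = (-19 + (-6 - 2*8))/(53 + 111) = (-19 + (-6 - 16))/164 = (-19 - 22)*(1/164) = -41*1/164 = -¼)
46383/u(24, 198) - 33309/c = 46383/(-¼) - 33309/19853 = 46383*(-4) - 33309*1/19853 = -185532 - 33309/19853 = -3683400105/19853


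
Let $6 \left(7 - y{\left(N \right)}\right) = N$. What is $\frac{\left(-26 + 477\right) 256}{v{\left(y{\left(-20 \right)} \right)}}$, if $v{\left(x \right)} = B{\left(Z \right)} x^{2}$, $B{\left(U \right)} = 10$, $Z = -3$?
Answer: $\frac{519552}{4805} \approx 108.13$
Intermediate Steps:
$y{\left(N \right)} = 7 - \frac{N}{6}$
$v{\left(x \right)} = 10 x^{2}$
$\frac{\left(-26 + 477\right) 256}{v{\left(y{\left(-20 \right)} \right)}} = \frac{\left(-26 + 477\right) 256}{10 \left(7 - - \frac{10}{3}\right)^{2}} = \frac{451 \cdot 256}{10 \left(7 + \frac{10}{3}\right)^{2}} = \frac{115456}{10 \left(\frac{31}{3}\right)^{2}} = \frac{115456}{10 \cdot \frac{961}{9}} = \frac{115456}{\frac{9610}{9}} = 115456 \cdot \frac{9}{9610} = \frac{519552}{4805}$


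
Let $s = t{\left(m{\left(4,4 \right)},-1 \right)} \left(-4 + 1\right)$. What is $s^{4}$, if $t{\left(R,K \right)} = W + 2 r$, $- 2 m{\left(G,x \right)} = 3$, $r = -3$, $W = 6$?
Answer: $0$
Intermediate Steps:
$m{\left(G,x \right)} = - \frac{3}{2}$ ($m{\left(G,x \right)} = \left(- \frac{1}{2}\right) 3 = - \frac{3}{2}$)
$t{\left(R,K \right)} = 0$ ($t{\left(R,K \right)} = 6 + 2 \left(-3\right) = 6 - 6 = 0$)
$s = 0$ ($s = 0 \left(-4 + 1\right) = 0 \left(-3\right) = 0$)
$s^{4} = 0^{4} = 0$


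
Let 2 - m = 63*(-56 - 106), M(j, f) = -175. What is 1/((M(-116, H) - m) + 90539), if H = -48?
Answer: 1/80156 ≈ 1.2476e-5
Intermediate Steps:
m = 10208 (m = 2 - 63*(-56 - 106) = 2 - 63*(-162) = 2 - 1*(-10206) = 2 + 10206 = 10208)
1/((M(-116, H) - m) + 90539) = 1/((-175 - 1*10208) + 90539) = 1/((-175 - 10208) + 90539) = 1/(-10383 + 90539) = 1/80156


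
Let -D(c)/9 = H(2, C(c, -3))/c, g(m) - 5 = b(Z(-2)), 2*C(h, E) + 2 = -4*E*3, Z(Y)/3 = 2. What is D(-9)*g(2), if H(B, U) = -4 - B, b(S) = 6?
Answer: -66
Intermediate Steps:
Z(Y) = 6 (Z(Y) = 3*2 = 6)
C(h, E) = -1 - 6*E (C(h, E) = -1 + (-4*E*3)/2 = -1 + (-12*E)/2 = -1 - 6*E)
g(m) = 11 (g(m) = 5 + 6 = 11)
D(c) = 54/c (D(c) = -9*(-4 - 1*2)/c = -9*(-4 - 2)/c = -(-54)/c = 54/c)
D(-9)*g(2) = (54/(-9))*11 = (54*(-⅑))*11 = -6*11 = -66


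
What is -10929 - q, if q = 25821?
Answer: -36750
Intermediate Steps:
-10929 - q = -10929 - 1*25821 = -10929 - 25821 = -36750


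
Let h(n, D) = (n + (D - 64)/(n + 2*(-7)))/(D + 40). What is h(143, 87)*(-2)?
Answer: -36940/16383 ≈ -2.2548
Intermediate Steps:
h(n, D) = (n + (-64 + D)/(-14 + n))/(40 + D) (h(n, D) = (n + (-64 + D)/(n - 14))/(40 + D) = (n + (-64 + D)/(-14 + n))/(40 + D))
h(143, 87)*(-2) = ((-64 + 87 + 143² - 14*143)/(-560 - 14*87 + 40*143 + 87*143))*(-2) = ((-64 + 87 + 20449 - 2002)/(-560 - 1218 + 5720 + 12441))*(-2) = (18470/16383)*(-2) = -36940/16383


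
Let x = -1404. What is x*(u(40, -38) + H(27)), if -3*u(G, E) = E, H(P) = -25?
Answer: 17316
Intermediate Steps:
u(G, E) = -E/3
x*(u(40, -38) + H(27)) = -1404*(-⅓*(-38) - 25) = -1404*(38/3 - 25) = -1404*(-37/3) = 17316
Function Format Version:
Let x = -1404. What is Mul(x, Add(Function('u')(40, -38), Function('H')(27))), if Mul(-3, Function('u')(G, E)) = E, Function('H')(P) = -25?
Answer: 17316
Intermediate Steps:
Function('u')(G, E) = Mul(Rational(-1, 3), E)
Mul(x, Add(Function('u')(40, -38), Function('H')(27))) = Mul(-1404, Add(Mul(Rational(-1, 3), -38), -25)) = Mul(-1404, Add(Rational(38, 3), -25)) = Mul(-1404, Rational(-37, 3)) = 17316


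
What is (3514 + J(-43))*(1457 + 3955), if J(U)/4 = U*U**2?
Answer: -1702149768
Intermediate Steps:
J(U) = 4*U**3 (J(U) = 4*(U*U**2) = 4*U**3)
(3514 + J(-43))*(1457 + 3955) = (3514 + 4*(-43)**3)*(1457 + 3955) = (3514 + 4*(-79507))*5412 = (3514 - 318028)*5412 = -314514*5412 = -1702149768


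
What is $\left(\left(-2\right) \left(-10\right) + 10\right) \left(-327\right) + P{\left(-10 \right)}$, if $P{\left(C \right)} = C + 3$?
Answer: $-9817$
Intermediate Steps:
$P{\left(C \right)} = 3 + C$
$\left(\left(-2\right) \left(-10\right) + 10\right) \left(-327\right) + P{\left(-10 \right)} = \left(\left(-2\right) \left(-10\right) + 10\right) \left(-327\right) + \left(3 - 10\right) = \left(20 + 10\right) \left(-327\right) - 7 = 30 \left(-327\right) - 7 = -9810 - 7 = -9817$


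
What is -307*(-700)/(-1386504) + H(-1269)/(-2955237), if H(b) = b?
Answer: -7539535211/48779141922 ≈ -0.15456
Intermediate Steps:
-307*(-700)/(-1386504) + H(-1269)/(-2955237) = -307*(-700)/(-1386504) - 1269/(-2955237) = 214900*(-1/1386504) - 1269*(-1/2955237) = -7675/49518 + 423/985079 = -7539535211/48779141922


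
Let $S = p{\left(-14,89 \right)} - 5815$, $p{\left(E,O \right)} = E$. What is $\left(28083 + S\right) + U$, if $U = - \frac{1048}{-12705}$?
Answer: $\frac{282738118}{12705} \approx 22254.0$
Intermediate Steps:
$U = \frac{1048}{12705}$ ($U = \left(-1048\right) \left(- \frac{1}{12705}\right) = \frac{1048}{12705} \approx 0.082487$)
$S = -5829$ ($S = -14 - 5815 = -5829$)
$\left(28083 + S\right) + U = \left(28083 - 5829\right) + \frac{1048}{12705} = 22254 + \frac{1048}{12705} = \frac{282738118}{12705}$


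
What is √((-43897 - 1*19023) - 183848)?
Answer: 4*I*√15423 ≈ 496.76*I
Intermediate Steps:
√((-43897 - 1*19023) - 183848) = √((-43897 - 19023) - 183848) = √(-62920 - 183848) = √(-246768) = 4*I*√15423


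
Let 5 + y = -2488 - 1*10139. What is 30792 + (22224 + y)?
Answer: 40384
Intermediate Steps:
y = -12632 (y = -5 + (-2488 - 1*10139) = -5 + (-2488 - 10139) = -5 - 12627 = -12632)
30792 + (22224 + y) = 30792 + (22224 - 12632) = 30792 + 9592 = 40384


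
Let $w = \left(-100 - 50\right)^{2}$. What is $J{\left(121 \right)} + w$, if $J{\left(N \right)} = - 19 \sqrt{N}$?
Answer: $22291$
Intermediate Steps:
$w = 22500$ ($w = \left(-150\right)^{2} = 22500$)
$J{\left(121 \right)} + w = - 19 \sqrt{121} + 22500 = \left(-19\right) 11 + 22500 = -209 + 22500 = 22291$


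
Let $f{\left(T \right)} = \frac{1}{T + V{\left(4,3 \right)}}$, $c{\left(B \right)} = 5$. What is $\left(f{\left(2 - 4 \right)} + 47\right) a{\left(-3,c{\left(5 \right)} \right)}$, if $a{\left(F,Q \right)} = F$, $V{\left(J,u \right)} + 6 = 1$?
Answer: $- \frac{984}{7} \approx -140.57$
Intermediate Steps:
$V{\left(J,u \right)} = -5$ ($V{\left(J,u \right)} = -6 + 1 = -5$)
$f{\left(T \right)} = \frac{1}{-5 + T}$ ($f{\left(T \right)} = \frac{1}{T - 5} = \frac{1}{-5 + T}$)
$\left(f{\left(2 - 4 \right)} + 47\right) a{\left(-3,c{\left(5 \right)} \right)} = \left(\frac{1}{-5 + \left(2 - 4\right)} + 47\right) \left(-3\right) = \left(\frac{1}{-5 - 2} + 47\right) \left(-3\right) = \left(\frac{1}{-7} + 47\right) \left(-3\right) = \left(- \frac{1}{7} + 47\right) \left(-3\right) = \frac{328}{7} \left(-3\right) = - \frac{984}{7}$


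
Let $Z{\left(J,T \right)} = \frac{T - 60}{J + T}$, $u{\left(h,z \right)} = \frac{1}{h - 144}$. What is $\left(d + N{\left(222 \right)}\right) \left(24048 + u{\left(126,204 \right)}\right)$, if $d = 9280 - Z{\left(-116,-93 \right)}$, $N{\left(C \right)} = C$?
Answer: $\frac{859564195195}{3762} \approx 2.2849 \cdot 10^{8}$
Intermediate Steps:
$u{\left(h,z \right)} = \frac{1}{-144 + h}$
$Z{\left(J,T \right)} = \frac{-60 + T}{J + T}$
$d = \frac{1939367}{209}$ ($d = 9280 - \frac{-60 - 93}{-116 - 93} = 9280 - \frac{1}{-209} \left(-153\right) = 9280 - \left(- \frac{1}{209}\right) \left(-153\right) = 9280 - \frac{153}{209} = \frac{1939367}{209} \approx 9279.3$)
$\left(d + N{\left(222 \right)}\right) \left(24048 + u{\left(126,204 \right)}\right) = \left(\frac{1939367}{209} + 222\right) \left(24048 + \frac{1}{-144 + 126}\right) = \frac{1985765 \left(24048 + \frac{1}{-18}\right)}{209} = \frac{1985765 \left(24048 - \frac{1}{18}\right)}{209} = \frac{1985765}{209} \cdot \frac{432863}{18} = \frac{859564195195}{3762}$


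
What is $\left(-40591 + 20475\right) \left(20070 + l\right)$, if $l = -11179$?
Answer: $-178851356$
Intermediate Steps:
$\left(-40591 + 20475\right) \left(20070 + l\right) = \left(-40591 + 20475\right) \left(20070 - 11179\right) = \left(-20116\right) 8891 = -178851356$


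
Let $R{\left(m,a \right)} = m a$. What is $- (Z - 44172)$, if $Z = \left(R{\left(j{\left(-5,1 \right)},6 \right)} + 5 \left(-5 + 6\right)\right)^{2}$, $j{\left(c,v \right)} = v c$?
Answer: $43547$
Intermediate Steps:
$j{\left(c,v \right)} = c v$
$R{\left(m,a \right)} = a m$
$Z = 625$ ($Z = \left(6 \left(\left(-5\right) 1\right) + 5 \left(-5 + 6\right)\right)^{2} = \left(6 \left(-5\right) + 5 \cdot 1\right)^{2} = \left(-30 + 5\right)^{2} = \left(-25\right)^{2} = 625$)
$- (Z - 44172) = - (625 - 44172) = \left(-1\right) \left(-43547\right) = 43547$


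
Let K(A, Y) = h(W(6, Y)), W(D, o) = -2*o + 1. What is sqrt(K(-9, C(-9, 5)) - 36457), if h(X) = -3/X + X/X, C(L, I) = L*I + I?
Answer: I*sqrt(2952939)/9 ≈ 190.93*I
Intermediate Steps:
C(L, I) = I + I*L (C(L, I) = I*L + I = I + I*L)
W(D, o) = 1 - 2*o
h(X) = 1 - 3/X (h(X) = -3/X + 1 = 1 - 3/X)
K(A, Y) = (-2 - 2*Y)/(1 - 2*Y) (K(A, Y) = (-3 + (1 - 2*Y))/(1 - 2*Y) = (-2 - 2*Y)/(1 - 2*Y))
sqrt(K(-9, C(-9, 5)) - 36457) = sqrt(2*(1 + 5*(1 - 9))/(-1 + 2*(5*(1 - 9))) - 36457) = sqrt(2*(1 + 5*(-8))/(-1 + 2*(5*(-8))) - 36457) = sqrt(2*(1 - 40)/(-1 + 2*(-40)) - 36457) = sqrt(2*(-39)/(-1 - 80) - 36457) = sqrt(2*(-39)/(-81) - 36457) = sqrt(2*(-1/81)*(-39) - 36457) = sqrt(26/27 - 36457) = sqrt(-984313/27) = I*sqrt(2952939)/9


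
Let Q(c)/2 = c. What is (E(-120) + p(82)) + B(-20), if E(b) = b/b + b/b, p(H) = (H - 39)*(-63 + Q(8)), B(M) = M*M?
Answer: -1619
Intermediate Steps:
Q(c) = 2*c
B(M) = M²
p(H) = 1833 - 47*H (p(H) = (H - 39)*(-63 + 2*8) = (-39 + H)*(-63 + 16) = (-39 + H)*(-47) = 1833 - 47*H)
E(b) = 2 (E(b) = 1 + 1 = 2)
(E(-120) + p(82)) + B(-20) = (2 + (1833 - 47*82)) + (-20)² = (2 + (1833 - 3854)) + 400 = (2 - 2021) + 400 = -2019 + 400 = -1619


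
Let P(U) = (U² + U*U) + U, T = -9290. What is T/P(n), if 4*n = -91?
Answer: -74320/8099 ≈ -9.1764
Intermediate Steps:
n = -91/4 (n = (¼)*(-91) = -91/4 ≈ -22.750)
P(U) = U + 2*U² (P(U) = (U² + U²) + U = 2*U² + U = U + 2*U²)
T/P(n) = -9290*(-4/(91*(1 + 2*(-91/4)))) = -9290*(-4/(91*(1 - 91/2))) = -9290/((-91/4*(-89/2))) = -9290/8099/8 = -9290*8/8099 = -74320/8099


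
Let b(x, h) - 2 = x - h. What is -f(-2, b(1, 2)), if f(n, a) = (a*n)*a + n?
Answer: 4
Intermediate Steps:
b(x, h) = 2 + x - h (b(x, h) = 2 + (x - h) = 2 + x - h)
f(n, a) = n + n*a² (f(n, a) = n*a² + n = n + n*a²)
-f(-2, b(1, 2)) = -(-2)*(1 + (2 + 1 - 1*2)²) = -(-2)*(1 + (2 + 1 - 2)²) = -(-2)*(1 + 1²) = -(-2)*(1 + 1) = -(-2)*2 = -1*(-4) = 4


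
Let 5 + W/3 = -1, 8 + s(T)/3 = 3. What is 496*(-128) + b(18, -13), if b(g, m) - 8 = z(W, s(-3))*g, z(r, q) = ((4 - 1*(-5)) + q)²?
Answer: -62832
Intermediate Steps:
s(T) = -15 (s(T) = -24 + 3*3 = -24 + 9 = -15)
W = -18 (W = -15 + 3*(-1) = -15 - 3 = -18)
z(r, q) = (9 + q)² (z(r, q) = ((4 + 5) + q)² = (9 + q)²)
b(g, m) = 8 + 36*g (b(g, m) = 8 + (9 - 15)²*g = 8 + (-6)²*g = 8 + 36*g)
496*(-128) + b(18, -13) = 496*(-128) + (8 + 36*18) = -63488 + (8 + 648) = -63488 + 656 = -62832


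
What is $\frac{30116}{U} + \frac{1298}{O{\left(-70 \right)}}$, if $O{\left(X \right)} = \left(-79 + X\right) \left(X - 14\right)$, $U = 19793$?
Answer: $\frac{201311585}{123864594} \approx 1.6253$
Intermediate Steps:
$O{\left(X \right)} = \left(-79 + X\right) \left(-14 + X\right)$
$\frac{30116}{U} + \frac{1298}{O{\left(-70 \right)}} = \frac{30116}{19793} + \frac{1298}{1106 + \left(-70\right)^{2} - -6510} = 30116 \cdot \frac{1}{19793} + \frac{1298}{1106 + 4900 + 6510} = \frac{30116}{19793} + \frac{1298}{12516} = \frac{30116}{19793} + 1298 \cdot \frac{1}{12516} = \frac{30116}{19793} + \frac{649}{6258} = \frac{201311585}{123864594}$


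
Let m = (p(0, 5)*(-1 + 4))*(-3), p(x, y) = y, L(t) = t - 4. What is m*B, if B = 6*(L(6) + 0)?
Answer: -540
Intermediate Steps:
L(t) = -4 + t
B = 12 (B = 6*((-4 + 6) + 0) = 6*(2 + 0) = 6*2 = 12)
m = -45 (m = (5*(-1 + 4))*(-3) = (5*3)*(-3) = 15*(-3) = -45)
m*B = -45*12 = -540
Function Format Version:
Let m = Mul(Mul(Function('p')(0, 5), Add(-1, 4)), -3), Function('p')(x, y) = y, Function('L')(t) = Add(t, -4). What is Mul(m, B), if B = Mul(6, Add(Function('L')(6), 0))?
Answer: -540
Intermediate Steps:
Function('L')(t) = Add(-4, t)
B = 12 (B = Mul(6, Add(Add(-4, 6), 0)) = Mul(6, Add(2, 0)) = Mul(6, 2) = 12)
m = -45 (m = Mul(Mul(5, Add(-1, 4)), -3) = Mul(Mul(5, 3), -3) = Mul(15, -3) = -45)
Mul(m, B) = Mul(-45, 12) = -540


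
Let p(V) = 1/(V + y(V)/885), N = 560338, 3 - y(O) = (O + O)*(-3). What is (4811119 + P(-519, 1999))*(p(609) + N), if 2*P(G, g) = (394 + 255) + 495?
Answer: 487667652974190537/180874 ≈ 2.6962e+12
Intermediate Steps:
y(O) = 3 + 6*O (y(O) = 3 - (O + O)*(-3) = 3 - 2*O*(-3) = 3 - (-6)*O = 3 + 6*O)
P(G, g) = 572 (P(G, g) = ((394 + 255) + 495)/2 = (649 + 495)/2 = (½)*1144 = 572)
p(V) = 1/(1/295 + 297*V/295) (p(V) = 1/(V + (3 + 6*V)/885) = 1/(V + (3 + 6*V)*(1/885)) = 1/(V + (1/295 + 2*V/295)) = 1/(1/295 + 297*V/295))
(4811119 + P(-519, 1999))*(p(609) + N) = (4811119 + 572)*(295/(1 + 297*609) + 560338) = 4811691*(295/(1 + 180873) + 560338) = 4811691*(295/180874 + 560338) = 4811691*(101350575707/180874) = 487667652974190537/180874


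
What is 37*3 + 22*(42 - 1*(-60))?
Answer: 2355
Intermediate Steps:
37*3 + 22*(42 - 1*(-60)) = 111 + 22*(42 + 60) = 111 + 22*102 = 111 + 2244 = 2355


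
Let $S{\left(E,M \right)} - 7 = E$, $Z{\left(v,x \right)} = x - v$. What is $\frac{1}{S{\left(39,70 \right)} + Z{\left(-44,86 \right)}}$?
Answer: $\frac{1}{176} \approx 0.0056818$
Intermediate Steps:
$S{\left(E,M \right)} = 7 + E$
$\frac{1}{S{\left(39,70 \right)} + Z{\left(-44,86 \right)}} = \frac{1}{\left(7 + 39\right) + \left(86 - -44\right)} = \frac{1}{46 + \left(86 + 44\right)} = \frac{1}{46 + 130} = \frac{1}{176}$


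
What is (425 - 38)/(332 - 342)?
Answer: -387/10 ≈ -38.700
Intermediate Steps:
(425 - 38)/(332 - 342) = 387/(-10) = 387*(-⅒) = -387/10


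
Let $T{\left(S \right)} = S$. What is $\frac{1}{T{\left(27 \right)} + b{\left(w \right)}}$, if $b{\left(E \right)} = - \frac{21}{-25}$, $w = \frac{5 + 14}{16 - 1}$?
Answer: $\frac{25}{696} \approx 0.03592$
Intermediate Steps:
$w = \frac{19}{15} \approx 1.2667$
$b{\left(E \right)} = \frac{21}{25}$ ($b{\left(E \right)} = \left(-21\right) \left(- \frac{1}{25}\right) = \frac{21}{25}$)
$\frac{1}{T{\left(27 \right)} + b{\left(w \right)}} = \frac{1}{27 + \frac{21}{25}} = \frac{1}{\frac{696}{25}} = \frac{25}{696}$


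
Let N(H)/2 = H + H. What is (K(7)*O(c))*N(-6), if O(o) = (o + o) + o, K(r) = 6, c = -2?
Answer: 864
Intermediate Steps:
N(H) = 4*H (N(H) = 2*(H + H) = 2*(2*H) = 4*H)
O(o) = 3*o (O(o) = 2*o + o = 3*o)
(K(7)*O(c))*N(-6) = (6*(3*(-2)))*(4*(-6)) = (6*(-6))*(-24) = -36*(-24) = 864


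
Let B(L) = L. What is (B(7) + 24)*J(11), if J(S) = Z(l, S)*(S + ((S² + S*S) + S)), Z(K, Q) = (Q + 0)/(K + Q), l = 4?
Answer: 30008/5 ≈ 6001.6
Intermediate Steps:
Z(K, Q) = Q/(K + Q)
J(S) = S*(2*S + 2*S²)/(4 + S) (J(S) = (S/(4 + S))*(S + ((S² + S*S) + S)) = (S/(4 + S))*(S + ((S² + S²) + S)) = (S/(4 + S))*(S + (2*S² + S)) = (S/(4 + S))*(S + (S + 2*S²)) = (S/(4 + S))*(2*S + 2*S²) = S*(2*S + 2*S²)/(4 + S))
(B(7) + 24)*J(11) = (7 + 24)*(2*11²*(1 + 11)/(4 + 11)) = 31*(2*121*12/15) = 31*(2*121*(1/15)*12) = 31*(968/5) = 30008/5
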